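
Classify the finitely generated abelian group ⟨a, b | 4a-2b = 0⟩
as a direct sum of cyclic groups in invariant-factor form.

Answer: M ≅ ℤ^1 ⊕ ℤ/2

Derivation:
rank_ℚ(R)=1; free=2−1=1
SNF(R) diag = [2] → torsion [2]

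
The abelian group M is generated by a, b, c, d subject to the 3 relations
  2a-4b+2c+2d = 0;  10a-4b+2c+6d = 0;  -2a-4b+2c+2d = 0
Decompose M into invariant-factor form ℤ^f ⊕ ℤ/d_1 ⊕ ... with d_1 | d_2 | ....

Answer: M ≅ ℤ^1 ⊕ ℤ/2 ⊕ ℤ/4 ⊕ ℤ/4

Derivation:
rank_ℚ(R)=3; free=4−3=1
SNF(R) diag = [2, 4, 4] → torsion [2, 4, 4]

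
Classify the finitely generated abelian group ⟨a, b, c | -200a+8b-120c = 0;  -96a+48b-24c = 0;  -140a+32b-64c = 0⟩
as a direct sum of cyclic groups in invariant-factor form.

rank_ℚ(R)=3; free=3−3=0
SNF(R) diag = [4, 8, 24] → torsion [4, 8, 24]

Answer: M ≅ ℤ/4 ⊕ ℤ/8 ⊕ ℤ/24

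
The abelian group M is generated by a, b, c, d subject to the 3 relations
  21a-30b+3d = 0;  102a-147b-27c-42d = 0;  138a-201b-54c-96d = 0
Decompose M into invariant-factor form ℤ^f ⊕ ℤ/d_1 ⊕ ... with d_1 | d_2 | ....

rank_ℚ(R)=3; free=4−3=1
SNF(R) diag = [3, 9, 27] → torsion [3, 9, 27]

Answer: M ≅ ℤ^1 ⊕ ℤ/3 ⊕ ℤ/9 ⊕ ℤ/27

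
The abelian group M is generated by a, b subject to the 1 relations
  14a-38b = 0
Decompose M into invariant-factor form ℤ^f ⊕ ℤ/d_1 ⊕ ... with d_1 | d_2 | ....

rank_ℚ(R)=1; free=2−1=1
SNF(R) diag = [2] → torsion [2]

Answer: M ≅ ℤ^1 ⊕ ℤ/2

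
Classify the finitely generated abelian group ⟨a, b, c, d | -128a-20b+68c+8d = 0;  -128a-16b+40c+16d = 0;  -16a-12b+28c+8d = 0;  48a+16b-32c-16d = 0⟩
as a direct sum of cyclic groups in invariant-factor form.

rank_ℚ(R)=4; free=4−4=0
SNF(R) diag = [4, 8, 16, 32] → torsion [4, 8, 16, 32]

Answer: M ≅ ℤ/4 ⊕ ℤ/8 ⊕ ℤ/16 ⊕ ℤ/32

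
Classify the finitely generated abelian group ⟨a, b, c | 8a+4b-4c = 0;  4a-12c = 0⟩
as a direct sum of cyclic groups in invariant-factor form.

Answer: M ≅ ℤ^1 ⊕ ℤ/4 ⊕ ℤ/4

Derivation:
rank_ℚ(R)=2; free=3−2=1
SNF(R) diag = [4, 4] → torsion [4, 4]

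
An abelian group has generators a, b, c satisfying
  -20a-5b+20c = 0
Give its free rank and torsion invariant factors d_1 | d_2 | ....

Answer: M ≅ ℤ^2 ⊕ ℤ/5

Derivation:
rank_ℚ(R)=1; free=3−1=2
SNF(R) diag = [5] → torsion [5]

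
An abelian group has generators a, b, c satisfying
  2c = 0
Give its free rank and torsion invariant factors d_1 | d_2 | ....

rank_ℚ(R)=1; free=3−1=2
SNF(R) diag = [2] → torsion [2]

Answer: M ≅ ℤ^2 ⊕ ℤ/2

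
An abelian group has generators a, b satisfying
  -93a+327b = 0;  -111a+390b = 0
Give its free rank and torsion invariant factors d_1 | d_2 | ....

rank_ℚ(R)=2; free=2−2=0
SNF(R) diag = [3, 9] → torsion [3, 9]

Answer: M ≅ ℤ/3 ⊕ ℤ/9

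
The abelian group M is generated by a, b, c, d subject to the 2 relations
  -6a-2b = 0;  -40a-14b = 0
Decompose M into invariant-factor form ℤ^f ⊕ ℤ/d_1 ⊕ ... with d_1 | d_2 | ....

Answer: M ≅ ℤ^2 ⊕ ℤ/2 ⊕ ℤ/2

Derivation:
rank_ℚ(R)=2; free=4−2=2
SNF(R) diag = [2, 2] → torsion [2, 2]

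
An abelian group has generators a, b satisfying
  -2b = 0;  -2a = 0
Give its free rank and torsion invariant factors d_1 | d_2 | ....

Answer: M ≅ ℤ/2 ⊕ ℤ/2

Derivation:
rank_ℚ(R)=2; free=2−2=0
SNF(R) diag = [2, 2] → torsion [2, 2]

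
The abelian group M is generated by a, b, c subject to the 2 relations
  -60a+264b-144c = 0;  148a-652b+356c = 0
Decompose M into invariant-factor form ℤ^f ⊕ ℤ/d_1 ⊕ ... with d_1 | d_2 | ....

rank_ℚ(R)=2; free=3−2=1
SNF(R) diag = [4, 12] → torsion [4, 12]

Answer: M ≅ ℤ^1 ⊕ ℤ/4 ⊕ ℤ/12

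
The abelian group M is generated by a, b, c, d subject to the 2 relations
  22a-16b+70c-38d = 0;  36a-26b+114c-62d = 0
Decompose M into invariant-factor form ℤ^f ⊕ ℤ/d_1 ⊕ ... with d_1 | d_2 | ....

rank_ℚ(R)=2; free=4−2=2
SNF(R) diag = [2, 2] → torsion [2, 2]

Answer: M ≅ ℤ^2 ⊕ ℤ/2 ⊕ ℤ/2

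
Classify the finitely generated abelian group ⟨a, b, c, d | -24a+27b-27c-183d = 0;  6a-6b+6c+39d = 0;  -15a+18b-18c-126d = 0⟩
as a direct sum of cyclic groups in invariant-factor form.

rank_ℚ(R)=3; free=4−3=1
SNF(R) diag = [3, 3, 3] → torsion [3, 3, 3]

Answer: M ≅ ℤ^1 ⊕ ℤ/3 ⊕ ℤ/3 ⊕ ℤ/3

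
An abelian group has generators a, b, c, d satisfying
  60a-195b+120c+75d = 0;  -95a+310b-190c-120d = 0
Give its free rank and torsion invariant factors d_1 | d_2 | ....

Answer: M ≅ ℤ^2 ⊕ ℤ/5 ⊕ ℤ/15

Derivation:
rank_ℚ(R)=2; free=4−2=2
SNF(R) diag = [5, 15] → torsion [5, 15]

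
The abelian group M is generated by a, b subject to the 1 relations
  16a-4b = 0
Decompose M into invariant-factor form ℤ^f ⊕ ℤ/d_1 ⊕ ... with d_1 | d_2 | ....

Answer: M ≅ ℤ^1 ⊕ ℤ/4

Derivation:
rank_ℚ(R)=1; free=2−1=1
SNF(R) diag = [4] → torsion [4]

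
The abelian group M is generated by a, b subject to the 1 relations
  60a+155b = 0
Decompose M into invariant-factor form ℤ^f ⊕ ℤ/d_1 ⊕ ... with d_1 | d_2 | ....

rank_ℚ(R)=1; free=2−1=1
SNF(R) diag = [5] → torsion [5]

Answer: M ≅ ℤ^1 ⊕ ℤ/5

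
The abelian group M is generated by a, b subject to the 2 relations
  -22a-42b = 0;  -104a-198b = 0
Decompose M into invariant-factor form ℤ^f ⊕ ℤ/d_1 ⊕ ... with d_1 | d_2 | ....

Answer: M ≅ ℤ/2 ⊕ ℤ/6

Derivation:
rank_ℚ(R)=2; free=2−2=0
SNF(R) diag = [2, 6] → torsion [2, 6]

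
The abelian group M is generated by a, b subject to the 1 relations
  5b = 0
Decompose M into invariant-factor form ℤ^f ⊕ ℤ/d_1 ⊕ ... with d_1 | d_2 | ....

Answer: M ≅ ℤ^1 ⊕ ℤ/5

Derivation:
rank_ℚ(R)=1; free=2−1=1
SNF(R) diag = [5] → torsion [5]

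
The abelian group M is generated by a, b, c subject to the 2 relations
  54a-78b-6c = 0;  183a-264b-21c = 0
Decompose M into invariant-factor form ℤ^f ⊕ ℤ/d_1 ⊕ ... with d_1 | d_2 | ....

Answer: M ≅ ℤ^1 ⊕ ℤ/3 ⊕ ℤ/6

Derivation:
rank_ℚ(R)=2; free=3−2=1
SNF(R) diag = [3, 6] → torsion [3, 6]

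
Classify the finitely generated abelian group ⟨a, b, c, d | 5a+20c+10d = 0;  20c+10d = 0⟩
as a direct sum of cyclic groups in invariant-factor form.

rank_ℚ(R)=2; free=4−2=2
SNF(R) diag = [5, 10] → torsion [5, 10]

Answer: M ≅ ℤ^2 ⊕ ℤ/5 ⊕ ℤ/10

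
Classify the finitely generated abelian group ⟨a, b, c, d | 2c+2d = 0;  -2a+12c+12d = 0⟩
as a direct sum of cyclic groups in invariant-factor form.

rank_ℚ(R)=2; free=4−2=2
SNF(R) diag = [2, 2] → torsion [2, 2]

Answer: M ≅ ℤ^2 ⊕ ℤ/2 ⊕ ℤ/2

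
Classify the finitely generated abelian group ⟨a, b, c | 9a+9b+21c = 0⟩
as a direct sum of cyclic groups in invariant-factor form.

rank_ℚ(R)=1; free=3−1=2
SNF(R) diag = [3] → torsion [3]

Answer: M ≅ ℤ^2 ⊕ ℤ/3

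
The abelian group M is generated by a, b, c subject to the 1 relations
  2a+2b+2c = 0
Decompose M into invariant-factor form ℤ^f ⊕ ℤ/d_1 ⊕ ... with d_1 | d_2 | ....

Answer: M ≅ ℤ^2 ⊕ ℤ/2

Derivation:
rank_ℚ(R)=1; free=3−1=2
SNF(R) diag = [2] → torsion [2]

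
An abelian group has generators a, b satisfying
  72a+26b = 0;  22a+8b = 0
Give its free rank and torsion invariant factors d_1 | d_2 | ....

rank_ℚ(R)=2; free=2−2=0
SNF(R) diag = [2, 2] → torsion [2, 2]

Answer: M ≅ ℤ/2 ⊕ ℤ/2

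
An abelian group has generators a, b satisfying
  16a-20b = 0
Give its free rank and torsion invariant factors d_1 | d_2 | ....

Answer: M ≅ ℤ^1 ⊕ ℤ/4

Derivation:
rank_ℚ(R)=1; free=2−1=1
SNF(R) diag = [4] → torsion [4]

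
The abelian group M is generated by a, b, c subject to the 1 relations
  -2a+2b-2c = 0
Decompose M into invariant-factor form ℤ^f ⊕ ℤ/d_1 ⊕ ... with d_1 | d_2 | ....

Answer: M ≅ ℤ^2 ⊕ ℤ/2

Derivation:
rank_ℚ(R)=1; free=3−1=2
SNF(R) diag = [2] → torsion [2]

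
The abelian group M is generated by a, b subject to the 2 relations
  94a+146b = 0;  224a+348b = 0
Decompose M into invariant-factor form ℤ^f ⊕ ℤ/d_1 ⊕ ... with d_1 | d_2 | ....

Answer: M ≅ ℤ/2 ⊕ ℤ/4

Derivation:
rank_ℚ(R)=2; free=2−2=0
SNF(R) diag = [2, 4] → torsion [2, 4]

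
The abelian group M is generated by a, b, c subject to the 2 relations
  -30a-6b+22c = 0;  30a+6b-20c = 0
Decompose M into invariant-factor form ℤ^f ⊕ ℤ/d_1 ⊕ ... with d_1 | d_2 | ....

Answer: M ≅ ℤ^1 ⊕ ℤ/2 ⊕ ℤ/6

Derivation:
rank_ℚ(R)=2; free=3−2=1
SNF(R) diag = [2, 6] → torsion [2, 6]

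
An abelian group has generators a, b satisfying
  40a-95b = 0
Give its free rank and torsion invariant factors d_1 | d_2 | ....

Answer: M ≅ ℤ^1 ⊕ ℤ/5

Derivation:
rank_ℚ(R)=1; free=2−1=1
SNF(R) diag = [5] → torsion [5]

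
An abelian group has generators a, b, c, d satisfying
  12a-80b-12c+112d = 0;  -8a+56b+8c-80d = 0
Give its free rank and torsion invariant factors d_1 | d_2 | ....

rank_ℚ(R)=2; free=4−2=2
SNF(R) diag = [4, 8] → torsion [4, 8]

Answer: M ≅ ℤ^2 ⊕ ℤ/4 ⊕ ℤ/8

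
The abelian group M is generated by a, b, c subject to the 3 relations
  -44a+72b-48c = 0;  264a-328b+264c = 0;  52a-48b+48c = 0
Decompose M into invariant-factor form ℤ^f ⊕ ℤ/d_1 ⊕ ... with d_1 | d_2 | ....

rank_ℚ(R)=3; free=3−3=0
SNF(R) diag = [4, 8, 24] → torsion [4, 8, 24]

Answer: M ≅ ℤ/4 ⊕ ℤ/8 ⊕ ℤ/24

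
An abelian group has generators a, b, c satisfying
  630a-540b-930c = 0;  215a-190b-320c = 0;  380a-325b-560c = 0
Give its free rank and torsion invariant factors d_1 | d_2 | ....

Answer: M ≅ ℤ/5 ⊕ ℤ/15 ⊕ ℤ/30

Derivation:
rank_ℚ(R)=3; free=3−3=0
SNF(R) diag = [5, 15, 30] → torsion [5, 15, 30]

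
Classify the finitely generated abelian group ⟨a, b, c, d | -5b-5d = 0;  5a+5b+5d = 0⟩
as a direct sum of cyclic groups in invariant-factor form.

Answer: M ≅ ℤ^2 ⊕ ℤ/5 ⊕ ℤ/5

Derivation:
rank_ℚ(R)=2; free=4−2=2
SNF(R) diag = [5, 5] → torsion [5, 5]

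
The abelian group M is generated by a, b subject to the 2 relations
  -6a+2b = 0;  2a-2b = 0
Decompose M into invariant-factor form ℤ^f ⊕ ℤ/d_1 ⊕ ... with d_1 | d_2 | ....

rank_ℚ(R)=2; free=2−2=0
SNF(R) diag = [2, 4] → torsion [2, 4]

Answer: M ≅ ℤ/2 ⊕ ℤ/4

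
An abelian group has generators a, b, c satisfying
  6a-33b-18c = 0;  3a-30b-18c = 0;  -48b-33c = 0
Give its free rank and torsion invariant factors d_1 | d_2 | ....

Answer: M ≅ ℤ/3 ⊕ ℤ/3 ⊕ ℤ/9

Derivation:
rank_ℚ(R)=3; free=3−3=0
SNF(R) diag = [3, 3, 9] → torsion [3, 3, 9]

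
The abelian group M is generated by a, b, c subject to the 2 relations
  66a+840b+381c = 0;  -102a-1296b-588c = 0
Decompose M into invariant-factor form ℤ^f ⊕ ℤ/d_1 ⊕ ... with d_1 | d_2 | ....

rank_ℚ(R)=2; free=3−2=1
SNF(R) diag = [3, 6] → torsion [3, 6]

Answer: M ≅ ℤ^1 ⊕ ℤ/3 ⊕ ℤ/6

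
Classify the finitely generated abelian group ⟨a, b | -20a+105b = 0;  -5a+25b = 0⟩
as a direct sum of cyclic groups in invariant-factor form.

rank_ℚ(R)=2; free=2−2=0
SNF(R) diag = [5, 5] → torsion [5, 5]

Answer: M ≅ ℤ/5 ⊕ ℤ/5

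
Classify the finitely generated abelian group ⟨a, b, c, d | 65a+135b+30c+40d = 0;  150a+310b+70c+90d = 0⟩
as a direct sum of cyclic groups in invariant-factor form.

Answer: M ≅ ℤ^2 ⊕ ℤ/5 ⊕ ℤ/10

Derivation:
rank_ℚ(R)=2; free=4−2=2
SNF(R) diag = [5, 10] → torsion [5, 10]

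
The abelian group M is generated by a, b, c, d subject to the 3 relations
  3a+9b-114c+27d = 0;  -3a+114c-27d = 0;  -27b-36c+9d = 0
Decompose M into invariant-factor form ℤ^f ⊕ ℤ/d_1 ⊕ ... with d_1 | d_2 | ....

Answer: M ≅ ℤ^1 ⊕ ℤ/3 ⊕ ℤ/9 ⊕ ℤ/9

Derivation:
rank_ℚ(R)=3; free=4−3=1
SNF(R) diag = [3, 9, 9] → torsion [3, 9, 9]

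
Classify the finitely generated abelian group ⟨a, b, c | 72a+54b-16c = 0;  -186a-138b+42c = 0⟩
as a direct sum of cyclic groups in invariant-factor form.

Answer: M ≅ ℤ^1 ⊕ ℤ/2 ⊕ ℤ/6

Derivation:
rank_ℚ(R)=2; free=3−2=1
SNF(R) diag = [2, 6] → torsion [2, 6]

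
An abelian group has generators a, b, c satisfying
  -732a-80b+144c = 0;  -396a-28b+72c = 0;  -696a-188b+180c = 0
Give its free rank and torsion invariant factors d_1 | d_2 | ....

rank_ℚ(R)=3; free=3−3=0
SNF(R) diag = [4, 12, 36] → torsion [4, 12, 36]

Answer: M ≅ ℤ/4 ⊕ ℤ/12 ⊕ ℤ/36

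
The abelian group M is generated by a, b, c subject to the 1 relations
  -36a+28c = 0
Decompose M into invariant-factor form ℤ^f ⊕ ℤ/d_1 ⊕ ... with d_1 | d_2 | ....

Answer: M ≅ ℤ^2 ⊕ ℤ/4

Derivation:
rank_ℚ(R)=1; free=3−1=2
SNF(R) diag = [4] → torsion [4]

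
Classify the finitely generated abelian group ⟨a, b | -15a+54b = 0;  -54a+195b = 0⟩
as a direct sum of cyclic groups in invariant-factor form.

rank_ℚ(R)=2; free=2−2=0
SNF(R) diag = [3, 3] → torsion [3, 3]

Answer: M ≅ ℤ/3 ⊕ ℤ/3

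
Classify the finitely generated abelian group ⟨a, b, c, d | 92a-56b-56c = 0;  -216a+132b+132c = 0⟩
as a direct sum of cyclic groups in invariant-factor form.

rank_ℚ(R)=2; free=4−2=2
SNF(R) diag = [4, 12] → torsion [4, 12]

Answer: M ≅ ℤ^2 ⊕ ℤ/4 ⊕ ℤ/12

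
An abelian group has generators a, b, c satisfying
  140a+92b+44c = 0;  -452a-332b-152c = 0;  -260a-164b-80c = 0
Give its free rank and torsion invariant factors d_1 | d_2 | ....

rank_ℚ(R)=3; free=3−3=0
SNF(R) diag = [4, 12, 24] → torsion [4, 12, 24]

Answer: M ≅ ℤ/4 ⊕ ℤ/12 ⊕ ℤ/24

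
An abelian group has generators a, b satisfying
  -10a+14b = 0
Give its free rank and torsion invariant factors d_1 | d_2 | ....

Answer: M ≅ ℤ^1 ⊕ ℤ/2

Derivation:
rank_ℚ(R)=1; free=2−1=1
SNF(R) diag = [2] → torsion [2]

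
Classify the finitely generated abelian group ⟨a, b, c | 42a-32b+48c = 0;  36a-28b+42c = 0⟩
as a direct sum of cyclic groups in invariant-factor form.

Answer: M ≅ ℤ^1 ⊕ ℤ/2 ⊕ ℤ/6

Derivation:
rank_ℚ(R)=2; free=3−2=1
SNF(R) diag = [2, 6] → torsion [2, 6]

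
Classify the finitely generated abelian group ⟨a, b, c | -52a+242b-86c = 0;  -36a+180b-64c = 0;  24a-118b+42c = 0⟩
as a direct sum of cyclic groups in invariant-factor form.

Answer: M ≅ ℤ/2 ⊕ ℤ/4 ⊕ ℤ/4

Derivation:
rank_ℚ(R)=3; free=3−3=0
SNF(R) diag = [2, 4, 4] → torsion [2, 4, 4]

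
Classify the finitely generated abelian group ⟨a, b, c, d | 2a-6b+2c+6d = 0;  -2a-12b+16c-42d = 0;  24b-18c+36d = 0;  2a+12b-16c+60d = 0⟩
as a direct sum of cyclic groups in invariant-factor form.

rank_ℚ(R)=4; free=4−4=0
SNF(R) diag = [2, 6, 18, 18] → torsion [2, 6, 18, 18]

Answer: M ≅ ℤ/2 ⊕ ℤ/6 ⊕ ℤ/18 ⊕ ℤ/18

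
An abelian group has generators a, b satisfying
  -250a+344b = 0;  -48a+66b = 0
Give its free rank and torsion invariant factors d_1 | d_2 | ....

rank_ℚ(R)=2; free=2−2=0
SNF(R) diag = [2, 6] → torsion [2, 6]

Answer: M ≅ ℤ/2 ⊕ ℤ/6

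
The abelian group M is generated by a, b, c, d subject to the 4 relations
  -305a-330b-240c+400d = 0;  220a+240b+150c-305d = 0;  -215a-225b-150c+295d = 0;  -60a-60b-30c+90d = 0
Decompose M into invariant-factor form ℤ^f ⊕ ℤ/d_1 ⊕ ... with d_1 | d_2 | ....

Answer: M ≅ ℤ/5 ⊕ ℤ/15 ⊕ ℤ/15 ⊕ ℤ/30

Derivation:
rank_ℚ(R)=4; free=4−4=0
SNF(R) diag = [5, 15, 15, 30] → torsion [5, 15, 15, 30]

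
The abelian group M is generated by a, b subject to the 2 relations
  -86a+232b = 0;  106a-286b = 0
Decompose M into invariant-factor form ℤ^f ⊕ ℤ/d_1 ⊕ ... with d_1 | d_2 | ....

Answer: M ≅ ℤ/2 ⊕ ℤ/2

Derivation:
rank_ℚ(R)=2; free=2−2=0
SNF(R) diag = [2, 2] → torsion [2, 2]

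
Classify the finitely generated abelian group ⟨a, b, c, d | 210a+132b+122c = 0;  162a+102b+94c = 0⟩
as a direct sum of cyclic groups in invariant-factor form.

rank_ℚ(R)=2; free=4−2=2
SNF(R) diag = [2, 6] → torsion [2, 6]

Answer: M ≅ ℤ^2 ⊕ ℤ/2 ⊕ ℤ/6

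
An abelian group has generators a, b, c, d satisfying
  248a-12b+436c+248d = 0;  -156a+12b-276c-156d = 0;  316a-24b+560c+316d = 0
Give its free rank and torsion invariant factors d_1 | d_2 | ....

rank_ℚ(R)=3; free=4−3=1
SNF(R) diag = [4, 12, 24] → torsion [4, 12, 24]

Answer: M ≅ ℤ^1 ⊕ ℤ/4 ⊕ ℤ/12 ⊕ ℤ/24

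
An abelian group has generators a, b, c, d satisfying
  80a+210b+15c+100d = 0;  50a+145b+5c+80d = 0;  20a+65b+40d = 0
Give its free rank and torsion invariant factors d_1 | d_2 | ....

Answer: M ≅ ℤ^1 ⊕ ℤ/5 ⊕ ℤ/5 ⊕ ℤ/10

Derivation:
rank_ℚ(R)=3; free=4−3=1
SNF(R) diag = [5, 5, 10] → torsion [5, 5, 10]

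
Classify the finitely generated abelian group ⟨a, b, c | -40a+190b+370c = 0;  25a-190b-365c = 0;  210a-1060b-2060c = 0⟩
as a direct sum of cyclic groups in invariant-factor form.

rank_ℚ(R)=3; free=3−3=0
SNF(R) diag = [5, 10, 10] → torsion [5, 10, 10]

Answer: M ≅ ℤ/5 ⊕ ℤ/10 ⊕ ℤ/10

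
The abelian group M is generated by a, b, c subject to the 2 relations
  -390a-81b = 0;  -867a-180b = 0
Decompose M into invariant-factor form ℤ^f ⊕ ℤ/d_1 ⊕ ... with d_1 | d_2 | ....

Answer: M ≅ ℤ^1 ⊕ ℤ/3 ⊕ ℤ/9

Derivation:
rank_ℚ(R)=2; free=3−2=1
SNF(R) diag = [3, 9] → torsion [3, 9]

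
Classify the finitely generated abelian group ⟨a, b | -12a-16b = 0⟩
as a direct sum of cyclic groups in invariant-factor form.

rank_ℚ(R)=1; free=2−1=1
SNF(R) diag = [4] → torsion [4]

Answer: M ≅ ℤ^1 ⊕ ℤ/4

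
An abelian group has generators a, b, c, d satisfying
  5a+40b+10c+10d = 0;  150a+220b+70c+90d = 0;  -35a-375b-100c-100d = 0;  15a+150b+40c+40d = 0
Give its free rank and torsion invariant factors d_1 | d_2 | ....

Answer: M ≅ ℤ/5 ⊕ ℤ/5 ⊕ ℤ/10 ⊕ ℤ/20

Derivation:
rank_ℚ(R)=4; free=4−4=0
SNF(R) diag = [5, 5, 10, 20] → torsion [5, 5, 10, 20]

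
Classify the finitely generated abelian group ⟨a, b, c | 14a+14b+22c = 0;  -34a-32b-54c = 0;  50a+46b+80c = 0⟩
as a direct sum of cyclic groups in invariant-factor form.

Answer: M ≅ ℤ/2 ⊕ ℤ/2 ⊕ ℤ/2

Derivation:
rank_ℚ(R)=3; free=3−3=0
SNF(R) diag = [2, 2, 2] → torsion [2, 2, 2]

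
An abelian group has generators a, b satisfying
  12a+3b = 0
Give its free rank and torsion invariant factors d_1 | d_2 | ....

rank_ℚ(R)=1; free=2−1=1
SNF(R) diag = [3] → torsion [3]

Answer: M ≅ ℤ^1 ⊕ ℤ/3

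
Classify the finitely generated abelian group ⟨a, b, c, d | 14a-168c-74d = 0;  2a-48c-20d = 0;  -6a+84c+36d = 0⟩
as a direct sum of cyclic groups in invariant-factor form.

rank_ℚ(R)=3; free=4−3=1
SNF(R) diag = [2, 6, 12] → torsion [2, 6, 12]

Answer: M ≅ ℤ^1 ⊕ ℤ/2 ⊕ ℤ/6 ⊕ ℤ/12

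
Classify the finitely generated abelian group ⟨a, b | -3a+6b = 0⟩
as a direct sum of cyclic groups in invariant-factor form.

Answer: M ≅ ℤ^1 ⊕ ℤ/3

Derivation:
rank_ℚ(R)=1; free=2−1=1
SNF(R) diag = [3] → torsion [3]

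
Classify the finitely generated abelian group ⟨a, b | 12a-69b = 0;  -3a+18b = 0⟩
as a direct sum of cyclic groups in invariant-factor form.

Answer: M ≅ ℤ/3 ⊕ ℤ/3

Derivation:
rank_ℚ(R)=2; free=2−2=0
SNF(R) diag = [3, 3] → torsion [3, 3]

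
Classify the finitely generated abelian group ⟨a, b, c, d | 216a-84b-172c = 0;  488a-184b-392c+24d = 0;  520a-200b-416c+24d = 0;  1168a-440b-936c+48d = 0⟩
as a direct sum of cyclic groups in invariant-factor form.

Answer: M ≅ ℤ/4 ⊕ ℤ/8 ⊕ ℤ/24 ⊕ ℤ/48

Derivation:
rank_ℚ(R)=4; free=4−4=0
SNF(R) diag = [4, 8, 24, 48] → torsion [4, 8, 24, 48]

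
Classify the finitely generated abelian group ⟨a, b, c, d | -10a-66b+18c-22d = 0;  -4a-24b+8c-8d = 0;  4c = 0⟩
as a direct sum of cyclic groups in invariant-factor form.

Answer: M ≅ ℤ^1 ⊕ ℤ/2 ⊕ ℤ/4 ⊕ ℤ/4

Derivation:
rank_ℚ(R)=3; free=4−3=1
SNF(R) diag = [2, 4, 4] → torsion [2, 4, 4]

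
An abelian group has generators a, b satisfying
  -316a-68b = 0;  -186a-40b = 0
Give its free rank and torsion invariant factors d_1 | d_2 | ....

Answer: M ≅ ℤ/2 ⊕ ℤ/4

Derivation:
rank_ℚ(R)=2; free=2−2=0
SNF(R) diag = [2, 4] → torsion [2, 4]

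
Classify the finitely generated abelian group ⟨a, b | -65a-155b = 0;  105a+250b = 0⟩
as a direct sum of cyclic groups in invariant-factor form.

Answer: M ≅ ℤ/5 ⊕ ℤ/5

Derivation:
rank_ℚ(R)=2; free=2−2=0
SNF(R) diag = [5, 5] → torsion [5, 5]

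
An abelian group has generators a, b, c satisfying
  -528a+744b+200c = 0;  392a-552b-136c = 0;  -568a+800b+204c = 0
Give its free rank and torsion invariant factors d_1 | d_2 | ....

rank_ℚ(R)=3; free=3−3=0
SNF(R) diag = [4, 8, 8] → torsion [4, 8, 8]

Answer: M ≅ ℤ/4 ⊕ ℤ/8 ⊕ ℤ/8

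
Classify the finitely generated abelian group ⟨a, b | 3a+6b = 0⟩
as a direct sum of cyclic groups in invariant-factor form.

Answer: M ≅ ℤ^1 ⊕ ℤ/3

Derivation:
rank_ℚ(R)=1; free=2−1=1
SNF(R) diag = [3] → torsion [3]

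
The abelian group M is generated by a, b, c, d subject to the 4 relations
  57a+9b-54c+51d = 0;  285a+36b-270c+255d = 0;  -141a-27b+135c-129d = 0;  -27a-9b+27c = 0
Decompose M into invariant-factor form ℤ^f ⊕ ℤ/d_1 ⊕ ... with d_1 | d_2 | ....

Answer: M ≅ ℤ/3 ⊕ ℤ/9 ⊕ ℤ/27 ⊕ ℤ/27

Derivation:
rank_ℚ(R)=4; free=4−4=0
SNF(R) diag = [3, 9, 27, 27] → torsion [3, 9, 27, 27]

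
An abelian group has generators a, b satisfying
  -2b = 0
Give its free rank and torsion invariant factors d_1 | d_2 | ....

rank_ℚ(R)=1; free=2−1=1
SNF(R) diag = [2] → torsion [2]

Answer: M ≅ ℤ^1 ⊕ ℤ/2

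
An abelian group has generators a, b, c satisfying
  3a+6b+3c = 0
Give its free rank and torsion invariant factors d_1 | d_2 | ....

rank_ℚ(R)=1; free=3−1=2
SNF(R) diag = [3] → torsion [3]

Answer: M ≅ ℤ^2 ⊕ ℤ/3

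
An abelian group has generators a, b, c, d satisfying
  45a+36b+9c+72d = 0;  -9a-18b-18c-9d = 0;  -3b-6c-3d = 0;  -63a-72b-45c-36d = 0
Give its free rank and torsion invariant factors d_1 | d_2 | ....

rank_ℚ(R)=4; free=4−4=0
SNF(R) diag = [3, 9, 27, 54] → torsion [3, 9, 27, 54]

Answer: M ≅ ℤ/3 ⊕ ℤ/9 ⊕ ℤ/27 ⊕ ℤ/54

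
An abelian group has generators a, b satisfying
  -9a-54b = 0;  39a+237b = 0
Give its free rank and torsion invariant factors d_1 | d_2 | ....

Answer: M ≅ ℤ/3 ⊕ ℤ/9

Derivation:
rank_ℚ(R)=2; free=2−2=0
SNF(R) diag = [3, 9] → torsion [3, 9]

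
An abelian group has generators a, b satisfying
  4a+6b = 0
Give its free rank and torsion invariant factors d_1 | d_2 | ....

Answer: M ≅ ℤ^1 ⊕ ℤ/2

Derivation:
rank_ℚ(R)=1; free=2−1=1
SNF(R) diag = [2] → torsion [2]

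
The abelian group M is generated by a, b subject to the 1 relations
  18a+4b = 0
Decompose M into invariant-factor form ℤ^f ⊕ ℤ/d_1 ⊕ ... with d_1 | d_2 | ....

rank_ℚ(R)=1; free=2−1=1
SNF(R) diag = [2] → torsion [2]

Answer: M ≅ ℤ^1 ⊕ ℤ/2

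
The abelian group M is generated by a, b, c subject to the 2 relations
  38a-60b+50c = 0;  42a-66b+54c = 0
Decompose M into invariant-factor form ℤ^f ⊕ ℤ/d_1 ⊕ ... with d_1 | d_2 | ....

rank_ℚ(R)=2; free=3−2=1
SNF(R) diag = [2, 6] → torsion [2, 6]

Answer: M ≅ ℤ^1 ⊕ ℤ/2 ⊕ ℤ/6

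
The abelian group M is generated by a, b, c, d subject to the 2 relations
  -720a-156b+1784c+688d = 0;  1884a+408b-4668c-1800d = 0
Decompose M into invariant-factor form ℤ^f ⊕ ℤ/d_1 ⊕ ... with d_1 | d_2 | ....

Answer: M ≅ ℤ^2 ⊕ ℤ/4 ⊕ ℤ/12

Derivation:
rank_ℚ(R)=2; free=4−2=2
SNF(R) diag = [4, 12] → torsion [4, 12]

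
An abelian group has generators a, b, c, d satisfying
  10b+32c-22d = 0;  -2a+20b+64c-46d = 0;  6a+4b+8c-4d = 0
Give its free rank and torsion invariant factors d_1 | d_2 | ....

rank_ℚ(R)=3; free=4−3=1
SNF(R) diag = [2, 2, 6] → torsion [2, 2, 6]

Answer: M ≅ ℤ^1 ⊕ ℤ/2 ⊕ ℤ/2 ⊕ ℤ/6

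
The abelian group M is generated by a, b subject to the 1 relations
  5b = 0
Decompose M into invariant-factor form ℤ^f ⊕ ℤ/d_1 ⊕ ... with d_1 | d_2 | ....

Answer: M ≅ ℤ^1 ⊕ ℤ/5

Derivation:
rank_ℚ(R)=1; free=2−1=1
SNF(R) diag = [5] → torsion [5]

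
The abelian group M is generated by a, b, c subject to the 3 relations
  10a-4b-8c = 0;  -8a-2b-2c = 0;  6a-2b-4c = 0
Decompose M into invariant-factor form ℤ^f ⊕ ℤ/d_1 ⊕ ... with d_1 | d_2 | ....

rank_ℚ(R)=3; free=3−3=0
SNF(R) diag = [2, 2, 2] → torsion [2, 2, 2]

Answer: M ≅ ℤ/2 ⊕ ℤ/2 ⊕ ℤ/2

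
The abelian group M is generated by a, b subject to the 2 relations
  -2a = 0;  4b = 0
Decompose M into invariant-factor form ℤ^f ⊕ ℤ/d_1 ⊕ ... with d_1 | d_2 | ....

rank_ℚ(R)=2; free=2−2=0
SNF(R) diag = [2, 4] → torsion [2, 4]

Answer: M ≅ ℤ/2 ⊕ ℤ/4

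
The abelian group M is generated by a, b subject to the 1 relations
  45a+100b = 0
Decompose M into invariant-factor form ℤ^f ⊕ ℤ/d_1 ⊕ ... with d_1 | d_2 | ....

rank_ℚ(R)=1; free=2−1=1
SNF(R) diag = [5] → torsion [5]

Answer: M ≅ ℤ^1 ⊕ ℤ/5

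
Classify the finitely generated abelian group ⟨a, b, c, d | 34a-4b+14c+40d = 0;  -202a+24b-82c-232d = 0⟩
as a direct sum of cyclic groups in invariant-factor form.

rank_ℚ(R)=2; free=4−2=2
SNF(R) diag = [2, 4] → torsion [2, 4]

Answer: M ≅ ℤ^2 ⊕ ℤ/2 ⊕ ℤ/4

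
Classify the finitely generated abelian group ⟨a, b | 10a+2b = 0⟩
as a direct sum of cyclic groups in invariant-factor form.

Answer: M ≅ ℤ^1 ⊕ ℤ/2

Derivation:
rank_ℚ(R)=1; free=2−1=1
SNF(R) diag = [2] → torsion [2]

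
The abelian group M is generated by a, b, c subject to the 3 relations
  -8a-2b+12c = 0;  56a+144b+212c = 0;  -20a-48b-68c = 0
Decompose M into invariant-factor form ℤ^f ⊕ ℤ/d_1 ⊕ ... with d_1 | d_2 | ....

Answer: M ≅ ℤ/2 ⊕ ℤ/4 ⊕ ℤ/12

Derivation:
rank_ℚ(R)=3; free=3−3=0
SNF(R) diag = [2, 4, 12] → torsion [2, 4, 12]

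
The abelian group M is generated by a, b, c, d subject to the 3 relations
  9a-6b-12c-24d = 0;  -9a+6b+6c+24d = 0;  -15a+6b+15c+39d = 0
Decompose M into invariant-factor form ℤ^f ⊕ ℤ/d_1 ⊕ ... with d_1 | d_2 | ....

Answer: M ≅ ℤ^1 ⊕ ℤ/3 ⊕ ℤ/3 ⊕ ℤ/6

Derivation:
rank_ℚ(R)=3; free=4−3=1
SNF(R) diag = [3, 3, 6] → torsion [3, 3, 6]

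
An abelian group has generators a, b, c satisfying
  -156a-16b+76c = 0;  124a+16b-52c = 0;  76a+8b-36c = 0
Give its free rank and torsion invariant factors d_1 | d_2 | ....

rank_ℚ(R)=3; free=3−3=0
SNF(R) diag = [4, 8, 8] → torsion [4, 8, 8]

Answer: M ≅ ℤ/4 ⊕ ℤ/8 ⊕ ℤ/8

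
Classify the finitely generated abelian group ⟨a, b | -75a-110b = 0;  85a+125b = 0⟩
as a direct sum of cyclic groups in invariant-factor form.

Answer: M ≅ ℤ/5 ⊕ ℤ/5

Derivation:
rank_ℚ(R)=2; free=2−2=0
SNF(R) diag = [5, 5] → torsion [5, 5]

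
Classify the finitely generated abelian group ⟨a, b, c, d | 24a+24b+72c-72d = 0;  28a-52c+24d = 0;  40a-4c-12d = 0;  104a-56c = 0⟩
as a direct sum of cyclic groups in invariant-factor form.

rank_ℚ(R)=4; free=4−4=0
SNF(R) diag = [4, 12, 24, 48] → torsion [4, 12, 24, 48]

Answer: M ≅ ℤ/4 ⊕ ℤ/12 ⊕ ℤ/24 ⊕ ℤ/48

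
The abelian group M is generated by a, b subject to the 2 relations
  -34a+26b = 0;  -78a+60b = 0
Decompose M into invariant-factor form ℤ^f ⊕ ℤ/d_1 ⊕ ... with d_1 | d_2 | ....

Answer: M ≅ ℤ/2 ⊕ ℤ/6

Derivation:
rank_ℚ(R)=2; free=2−2=0
SNF(R) diag = [2, 6] → torsion [2, 6]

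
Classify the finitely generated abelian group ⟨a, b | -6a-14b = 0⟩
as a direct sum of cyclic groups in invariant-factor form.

Answer: M ≅ ℤ^1 ⊕ ℤ/2

Derivation:
rank_ℚ(R)=1; free=2−1=1
SNF(R) diag = [2] → torsion [2]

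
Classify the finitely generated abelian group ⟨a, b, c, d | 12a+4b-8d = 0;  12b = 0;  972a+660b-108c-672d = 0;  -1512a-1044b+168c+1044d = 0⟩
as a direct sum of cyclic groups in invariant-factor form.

Answer: M ≅ ℤ/4 ⊕ ℤ/12 ⊕ ℤ/12 ⊕ ℤ/36

Derivation:
rank_ℚ(R)=4; free=4−4=0
SNF(R) diag = [4, 12, 12, 36] → torsion [4, 12, 12, 36]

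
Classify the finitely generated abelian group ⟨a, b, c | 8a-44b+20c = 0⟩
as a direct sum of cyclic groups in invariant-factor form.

rank_ℚ(R)=1; free=3−1=2
SNF(R) diag = [4] → torsion [4]

Answer: M ≅ ℤ^2 ⊕ ℤ/4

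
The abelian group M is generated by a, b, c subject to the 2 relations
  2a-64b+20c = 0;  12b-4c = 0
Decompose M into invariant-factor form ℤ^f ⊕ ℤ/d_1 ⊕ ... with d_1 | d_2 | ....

Answer: M ≅ ℤ^1 ⊕ ℤ/2 ⊕ ℤ/4

Derivation:
rank_ℚ(R)=2; free=3−2=1
SNF(R) diag = [2, 4] → torsion [2, 4]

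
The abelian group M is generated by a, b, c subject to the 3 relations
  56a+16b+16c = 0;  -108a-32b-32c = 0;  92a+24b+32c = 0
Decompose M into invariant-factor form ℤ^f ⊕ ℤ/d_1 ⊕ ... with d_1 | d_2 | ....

rank_ℚ(R)=3; free=3−3=0
SNF(R) diag = [4, 8, 16] → torsion [4, 8, 16]

Answer: M ≅ ℤ/4 ⊕ ℤ/8 ⊕ ℤ/16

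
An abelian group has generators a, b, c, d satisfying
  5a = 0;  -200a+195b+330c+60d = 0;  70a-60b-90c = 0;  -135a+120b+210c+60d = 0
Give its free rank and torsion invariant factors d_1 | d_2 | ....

Answer: M ≅ ℤ/5 ⊕ ℤ/15 ⊕ ℤ/30 ⊕ ℤ/60

Derivation:
rank_ℚ(R)=4; free=4−4=0
SNF(R) diag = [5, 15, 30, 60] → torsion [5, 15, 30, 60]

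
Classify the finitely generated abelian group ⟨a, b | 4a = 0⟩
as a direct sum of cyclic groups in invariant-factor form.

rank_ℚ(R)=1; free=2−1=1
SNF(R) diag = [4] → torsion [4]

Answer: M ≅ ℤ^1 ⊕ ℤ/4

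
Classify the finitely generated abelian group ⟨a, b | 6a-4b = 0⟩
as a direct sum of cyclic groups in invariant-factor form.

rank_ℚ(R)=1; free=2−1=1
SNF(R) diag = [2] → torsion [2]

Answer: M ≅ ℤ^1 ⊕ ℤ/2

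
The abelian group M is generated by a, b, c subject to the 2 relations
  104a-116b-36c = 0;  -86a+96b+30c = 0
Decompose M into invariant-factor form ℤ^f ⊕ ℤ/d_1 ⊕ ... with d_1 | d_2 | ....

Answer: M ≅ ℤ^1 ⊕ ℤ/2 ⊕ ℤ/4

Derivation:
rank_ℚ(R)=2; free=3−2=1
SNF(R) diag = [2, 4] → torsion [2, 4]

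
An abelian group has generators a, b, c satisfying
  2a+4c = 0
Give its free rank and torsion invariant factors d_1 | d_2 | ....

rank_ℚ(R)=1; free=3−1=2
SNF(R) diag = [2] → torsion [2]

Answer: M ≅ ℤ^2 ⊕ ℤ/2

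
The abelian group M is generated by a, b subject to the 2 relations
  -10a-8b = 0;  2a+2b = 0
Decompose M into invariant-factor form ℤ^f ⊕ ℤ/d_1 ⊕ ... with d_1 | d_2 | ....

rank_ℚ(R)=2; free=2−2=0
SNF(R) diag = [2, 2] → torsion [2, 2]

Answer: M ≅ ℤ/2 ⊕ ℤ/2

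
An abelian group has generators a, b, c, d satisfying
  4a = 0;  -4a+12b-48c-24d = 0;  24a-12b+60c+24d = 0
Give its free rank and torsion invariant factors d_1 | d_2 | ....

Answer: M ≅ ℤ^1 ⊕ ℤ/4 ⊕ ℤ/12 ⊕ ℤ/12

Derivation:
rank_ℚ(R)=3; free=4−3=1
SNF(R) diag = [4, 12, 12] → torsion [4, 12, 12]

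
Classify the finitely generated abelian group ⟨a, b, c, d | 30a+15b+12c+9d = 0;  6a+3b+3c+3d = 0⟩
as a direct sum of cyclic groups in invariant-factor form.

Answer: M ≅ ℤ^2 ⊕ ℤ/3 ⊕ ℤ/3

Derivation:
rank_ℚ(R)=2; free=4−2=2
SNF(R) diag = [3, 3] → torsion [3, 3]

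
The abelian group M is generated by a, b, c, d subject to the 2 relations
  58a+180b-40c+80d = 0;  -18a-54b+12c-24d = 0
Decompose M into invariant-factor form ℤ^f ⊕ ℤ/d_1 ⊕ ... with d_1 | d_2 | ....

rank_ℚ(R)=2; free=4−2=2
SNF(R) diag = [2, 6] → torsion [2, 6]

Answer: M ≅ ℤ^2 ⊕ ℤ/2 ⊕ ℤ/6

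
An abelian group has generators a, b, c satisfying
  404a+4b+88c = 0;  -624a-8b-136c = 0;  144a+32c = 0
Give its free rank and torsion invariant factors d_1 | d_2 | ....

rank_ℚ(R)=3; free=3−3=0
SNF(R) diag = [4, 8, 16] → torsion [4, 8, 16]

Answer: M ≅ ℤ/4 ⊕ ℤ/8 ⊕ ℤ/16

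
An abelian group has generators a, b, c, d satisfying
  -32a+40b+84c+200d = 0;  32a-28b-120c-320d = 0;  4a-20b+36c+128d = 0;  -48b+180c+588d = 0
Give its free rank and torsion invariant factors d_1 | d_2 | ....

Answer: M ≅ ℤ/4 ⊕ ℤ/12 ⊕ ℤ/12 ⊕ ℤ/36

Derivation:
rank_ℚ(R)=4; free=4−4=0
SNF(R) diag = [4, 12, 12, 36] → torsion [4, 12, 12, 36]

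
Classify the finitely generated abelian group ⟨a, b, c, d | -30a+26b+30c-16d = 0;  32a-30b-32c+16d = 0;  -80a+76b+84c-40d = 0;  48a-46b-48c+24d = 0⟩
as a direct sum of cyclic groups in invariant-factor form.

Answer: M ≅ ℤ/2 ⊕ ℤ/2 ⊕ ℤ/4 ⊕ ℤ/8

Derivation:
rank_ℚ(R)=4; free=4−4=0
SNF(R) diag = [2, 2, 4, 8] → torsion [2, 2, 4, 8]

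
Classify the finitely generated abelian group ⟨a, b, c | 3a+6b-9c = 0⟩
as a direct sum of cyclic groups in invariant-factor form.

Answer: M ≅ ℤ^2 ⊕ ℤ/3

Derivation:
rank_ℚ(R)=1; free=3−1=2
SNF(R) diag = [3] → torsion [3]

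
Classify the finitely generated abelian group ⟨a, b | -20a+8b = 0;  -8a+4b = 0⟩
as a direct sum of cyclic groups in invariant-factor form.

rank_ℚ(R)=2; free=2−2=0
SNF(R) diag = [4, 4] → torsion [4, 4]

Answer: M ≅ ℤ/4 ⊕ ℤ/4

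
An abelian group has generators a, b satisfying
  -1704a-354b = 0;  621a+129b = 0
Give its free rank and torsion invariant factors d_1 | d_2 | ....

rank_ℚ(R)=2; free=2−2=0
SNF(R) diag = [3, 6] → torsion [3, 6]

Answer: M ≅ ℤ/3 ⊕ ℤ/6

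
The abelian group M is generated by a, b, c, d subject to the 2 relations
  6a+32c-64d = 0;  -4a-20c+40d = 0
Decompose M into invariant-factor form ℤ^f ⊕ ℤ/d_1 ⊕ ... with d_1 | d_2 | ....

rank_ℚ(R)=2; free=4−2=2
SNF(R) diag = [2, 4] → torsion [2, 4]

Answer: M ≅ ℤ^2 ⊕ ℤ/2 ⊕ ℤ/4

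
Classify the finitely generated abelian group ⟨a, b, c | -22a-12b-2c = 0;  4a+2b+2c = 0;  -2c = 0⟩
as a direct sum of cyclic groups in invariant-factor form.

rank_ℚ(R)=3; free=3−3=0
SNF(R) diag = [2, 2, 2] → torsion [2, 2, 2]

Answer: M ≅ ℤ/2 ⊕ ℤ/2 ⊕ ℤ/2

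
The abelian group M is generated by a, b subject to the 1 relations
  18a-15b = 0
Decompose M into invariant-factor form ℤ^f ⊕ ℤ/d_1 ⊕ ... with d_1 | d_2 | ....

Answer: M ≅ ℤ^1 ⊕ ℤ/3

Derivation:
rank_ℚ(R)=1; free=2−1=1
SNF(R) diag = [3] → torsion [3]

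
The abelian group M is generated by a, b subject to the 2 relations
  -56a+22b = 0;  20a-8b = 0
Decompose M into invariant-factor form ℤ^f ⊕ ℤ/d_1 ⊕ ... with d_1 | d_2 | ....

Answer: M ≅ ℤ/2 ⊕ ℤ/4

Derivation:
rank_ℚ(R)=2; free=2−2=0
SNF(R) diag = [2, 4] → torsion [2, 4]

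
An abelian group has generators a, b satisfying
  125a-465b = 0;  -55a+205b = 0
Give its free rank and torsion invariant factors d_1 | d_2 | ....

Answer: M ≅ ℤ/5 ⊕ ℤ/10

Derivation:
rank_ℚ(R)=2; free=2−2=0
SNF(R) diag = [5, 10] → torsion [5, 10]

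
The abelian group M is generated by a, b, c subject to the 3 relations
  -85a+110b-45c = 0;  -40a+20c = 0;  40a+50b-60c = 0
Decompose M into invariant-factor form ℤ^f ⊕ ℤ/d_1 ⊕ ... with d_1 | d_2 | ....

rank_ℚ(R)=3; free=3−3=0
SNF(R) diag = [5, 10, 20] → torsion [5, 10, 20]

Answer: M ≅ ℤ/5 ⊕ ℤ/10 ⊕ ℤ/20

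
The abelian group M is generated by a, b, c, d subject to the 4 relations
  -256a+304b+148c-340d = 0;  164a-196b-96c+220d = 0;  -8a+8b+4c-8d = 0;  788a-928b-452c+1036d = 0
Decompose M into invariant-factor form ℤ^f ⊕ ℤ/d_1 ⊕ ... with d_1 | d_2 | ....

Answer: M ≅ ℤ/4 ⊕ ℤ/4 ⊕ ℤ/4 ⊕ ℤ/12

Derivation:
rank_ℚ(R)=4; free=4−4=0
SNF(R) diag = [4, 4, 4, 12] → torsion [4, 4, 4, 12]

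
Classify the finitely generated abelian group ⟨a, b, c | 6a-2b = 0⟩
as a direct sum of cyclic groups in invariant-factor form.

Answer: M ≅ ℤ^2 ⊕ ℤ/2

Derivation:
rank_ℚ(R)=1; free=3−1=2
SNF(R) diag = [2] → torsion [2]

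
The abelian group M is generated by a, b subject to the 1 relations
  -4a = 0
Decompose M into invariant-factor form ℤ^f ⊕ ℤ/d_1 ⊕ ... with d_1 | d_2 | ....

rank_ℚ(R)=1; free=2−1=1
SNF(R) diag = [4] → torsion [4]

Answer: M ≅ ℤ^1 ⊕ ℤ/4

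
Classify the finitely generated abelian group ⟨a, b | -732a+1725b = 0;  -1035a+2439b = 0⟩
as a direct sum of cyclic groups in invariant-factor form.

rank_ℚ(R)=2; free=2−2=0
SNF(R) diag = [3, 9] → torsion [3, 9]

Answer: M ≅ ℤ/3 ⊕ ℤ/9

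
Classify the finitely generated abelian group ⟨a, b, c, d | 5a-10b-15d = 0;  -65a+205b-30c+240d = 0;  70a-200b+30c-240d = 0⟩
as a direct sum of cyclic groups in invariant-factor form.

rank_ℚ(R)=3; free=4−3=1
SNF(R) diag = [5, 15, 30] → torsion [5, 15, 30]

Answer: M ≅ ℤ^1 ⊕ ℤ/5 ⊕ ℤ/15 ⊕ ℤ/30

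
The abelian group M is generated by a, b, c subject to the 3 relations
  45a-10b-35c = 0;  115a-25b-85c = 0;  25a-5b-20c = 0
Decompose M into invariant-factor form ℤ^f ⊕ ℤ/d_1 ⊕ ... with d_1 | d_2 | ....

Answer: M ≅ ℤ/5 ⊕ ℤ/5 ⊕ ℤ/5

Derivation:
rank_ℚ(R)=3; free=3−3=0
SNF(R) diag = [5, 5, 5] → torsion [5, 5, 5]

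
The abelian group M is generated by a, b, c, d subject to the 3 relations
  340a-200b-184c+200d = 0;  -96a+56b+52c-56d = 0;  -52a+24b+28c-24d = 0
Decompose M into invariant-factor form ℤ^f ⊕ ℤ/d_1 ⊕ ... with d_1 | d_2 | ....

Answer: M ≅ ℤ^1 ⊕ ℤ/4 ⊕ ℤ/4 ⊕ ℤ/8

Derivation:
rank_ℚ(R)=3; free=4−3=1
SNF(R) diag = [4, 4, 8] → torsion [4, 4, 8]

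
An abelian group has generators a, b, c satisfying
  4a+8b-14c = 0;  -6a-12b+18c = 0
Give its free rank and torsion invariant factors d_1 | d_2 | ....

Answer: M ≅ ℤ^1 ⊕ ℤ/2 ⊕ ℤ/6

Derivation:
rank_ℚ(R)=2; free=3−2=1
SNF(R) diag = [2, 6] → torsion [2, 6]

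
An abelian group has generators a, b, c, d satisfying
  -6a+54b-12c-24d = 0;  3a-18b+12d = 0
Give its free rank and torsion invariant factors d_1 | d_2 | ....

Answer: M ≅ ℤ^2 ⊕ ℤ/3 ⊕ ℤ/6

Derivation:
rank_ℚ(R)=2; free=4−2=2
SNF(R) diag = [3, 6] → torsion [3, 6]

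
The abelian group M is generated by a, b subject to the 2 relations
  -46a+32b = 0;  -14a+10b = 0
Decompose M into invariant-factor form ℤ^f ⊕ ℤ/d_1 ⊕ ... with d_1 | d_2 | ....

rank_ℚ(R)=2; free=2−2=0
SNF(R) diag = [2, 6] → torsion [2, 6]

Answer: M ≅ ℤ/2 ⊕ ℤ/6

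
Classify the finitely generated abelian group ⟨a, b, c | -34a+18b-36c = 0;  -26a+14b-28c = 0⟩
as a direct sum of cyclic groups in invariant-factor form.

rank_ℚ(R)=2; free=3−2=1
SNF(R) diag = [2, 4] → torsion [2, 4]

Answer: M ≅ ℤ^1 ⊕ ℤ/2 ⊕ ℤ/4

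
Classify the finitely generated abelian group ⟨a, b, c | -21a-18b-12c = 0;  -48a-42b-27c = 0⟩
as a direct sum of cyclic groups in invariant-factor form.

Answer: M ≅ ℤ^1 ⊕ ℤ/3 ⊕ ℤ/3

Derivation:
rank_ℚ(R)=2; free=3−2=1
SNF(R) diag = [3, 3] → torsion [3, 3]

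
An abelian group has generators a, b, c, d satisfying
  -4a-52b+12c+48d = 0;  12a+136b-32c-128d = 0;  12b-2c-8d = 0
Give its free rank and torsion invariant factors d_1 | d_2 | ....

Answer: M ≅ ℤ^1 ⊕ ℤ/2 ⊕ ℤ/4 ⊕ ℤ/4

Derivation:
rank_ℚ(R)=3; free=4−3=1
SNF(R) diag = [2, 4, 4] → torsion [2, 4, 4]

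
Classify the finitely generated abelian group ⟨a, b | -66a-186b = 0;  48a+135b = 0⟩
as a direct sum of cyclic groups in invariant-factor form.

rank_ℚ(R)=2; free=2−2=0
SNF(R) diag = [3, 6] → torsion [3, 6]

Answer: M ≅ ℤ/3 ⊕ ℤ/6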